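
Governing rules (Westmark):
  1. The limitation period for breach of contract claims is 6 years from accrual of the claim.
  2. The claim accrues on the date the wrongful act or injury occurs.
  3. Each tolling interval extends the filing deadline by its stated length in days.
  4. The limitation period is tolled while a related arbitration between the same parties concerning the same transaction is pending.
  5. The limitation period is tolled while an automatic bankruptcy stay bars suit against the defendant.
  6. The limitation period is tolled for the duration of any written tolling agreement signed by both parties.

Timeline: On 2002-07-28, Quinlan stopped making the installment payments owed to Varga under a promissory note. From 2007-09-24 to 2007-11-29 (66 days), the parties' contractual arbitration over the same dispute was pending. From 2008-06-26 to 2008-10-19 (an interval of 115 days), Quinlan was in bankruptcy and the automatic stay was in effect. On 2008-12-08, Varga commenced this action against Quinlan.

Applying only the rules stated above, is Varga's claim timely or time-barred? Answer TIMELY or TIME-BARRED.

The claim accrued on 2002-07-28, when the wrongful act occurred.
6 years from 2002-07-28 is 2008-07-28.
The period was tolled for 66 days by the pending related arbitration (2007-09-24 to 2007-11-29), pushing the deadline to 2008-10-02.
The period was tolled for 115 days by the automatic bankruptcy stay (2008-06-26 to 2008-10-19), pushing the deadline to 2009-01-25.
Varga filed on 2008-12-08, before the 2009-01-25 deadline, so the action is timely.

TIMELY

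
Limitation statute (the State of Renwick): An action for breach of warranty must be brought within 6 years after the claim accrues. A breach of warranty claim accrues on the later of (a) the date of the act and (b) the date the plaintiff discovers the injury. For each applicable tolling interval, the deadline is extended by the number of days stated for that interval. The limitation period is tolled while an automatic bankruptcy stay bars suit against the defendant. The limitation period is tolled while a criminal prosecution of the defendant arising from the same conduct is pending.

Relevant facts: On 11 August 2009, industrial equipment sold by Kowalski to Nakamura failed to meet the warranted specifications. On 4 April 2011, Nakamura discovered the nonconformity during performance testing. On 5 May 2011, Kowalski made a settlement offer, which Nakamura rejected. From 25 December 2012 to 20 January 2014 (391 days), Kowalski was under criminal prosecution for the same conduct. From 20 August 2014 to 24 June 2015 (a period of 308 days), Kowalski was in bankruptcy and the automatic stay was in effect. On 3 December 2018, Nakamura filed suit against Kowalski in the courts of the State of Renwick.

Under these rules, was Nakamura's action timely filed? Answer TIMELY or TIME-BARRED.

TIMELY

The claim accrued on 4 April 2011 — the later of the 11 August 2009 act and the 4 April 2011 discovery.
The untolled deadline — 6 years after 4 April 2011 — is 4 April 2017.
The period was tolled for 391 days by the pending criminal prosecution (25 December 2012 to 20 January 2014), pushing the deadline to 30 April 2018.
The automatic bankruptcy stay from 20 August 2014 to 24 June 2015 tolled the period for 308 days, extending the deadline to 4 March 2019.
Nothing else in the chronology tolls or restarts the period.
Filing on 3 December 2018 beat the 4 March 2019 deadline — the action is timely.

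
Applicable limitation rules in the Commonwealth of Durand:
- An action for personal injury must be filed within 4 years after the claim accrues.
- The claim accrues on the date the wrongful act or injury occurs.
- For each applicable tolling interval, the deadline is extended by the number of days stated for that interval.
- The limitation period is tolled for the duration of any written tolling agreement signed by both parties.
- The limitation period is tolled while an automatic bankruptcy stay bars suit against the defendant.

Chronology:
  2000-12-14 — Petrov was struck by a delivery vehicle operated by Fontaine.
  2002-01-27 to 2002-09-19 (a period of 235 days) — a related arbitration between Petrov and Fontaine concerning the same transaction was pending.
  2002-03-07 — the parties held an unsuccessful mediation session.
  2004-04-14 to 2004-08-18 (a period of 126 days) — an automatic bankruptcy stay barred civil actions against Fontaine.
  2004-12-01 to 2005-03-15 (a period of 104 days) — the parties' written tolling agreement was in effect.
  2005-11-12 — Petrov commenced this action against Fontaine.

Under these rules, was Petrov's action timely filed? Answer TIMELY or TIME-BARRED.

The claim accrued on 2000-12-14, when the wrongful act occurred.
Adding the 4 years base period to 2000-12-14 gives a deadline of 2004-12-14, before any tolling.
The period was tolled for 126 days by the automatic bankruptcy stay (2004-04-14 to 2004-08-18), pushing the deadline to 2005-04-19.
The written tolling agreement from 2004-12-01 to 2005-03-15 tolled the period for 104 days, extending the deadline to 2005-08-01.
Although a pending arbitration ran from 2002-01-27 to 2002-09-19, the stated rules do not make that a tolling event, so it is disregarded.
Nothing else in the chronology tolls or restarts the period.
The 2005-11-12 filing falls after the 2005-08-01 deadline; the claim is time-barred.

TIME-BARRED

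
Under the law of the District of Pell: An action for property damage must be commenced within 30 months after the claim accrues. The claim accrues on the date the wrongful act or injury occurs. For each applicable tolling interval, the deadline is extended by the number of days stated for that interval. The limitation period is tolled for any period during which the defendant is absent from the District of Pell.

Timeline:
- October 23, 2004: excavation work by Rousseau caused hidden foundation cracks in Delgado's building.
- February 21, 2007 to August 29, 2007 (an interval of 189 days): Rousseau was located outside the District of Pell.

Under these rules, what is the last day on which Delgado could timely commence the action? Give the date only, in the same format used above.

October 29, 2007

The claim accrued on October 23, 2004, the date of the act.
The untolled deadline — 30 months after October 23, 2004 — is April 23, 2007.
The defendant's absence from the jurisdiction from February 21, 2007 to August 29, 2007 tolled the period for 189 days, extending the deadline to October 29, 2007.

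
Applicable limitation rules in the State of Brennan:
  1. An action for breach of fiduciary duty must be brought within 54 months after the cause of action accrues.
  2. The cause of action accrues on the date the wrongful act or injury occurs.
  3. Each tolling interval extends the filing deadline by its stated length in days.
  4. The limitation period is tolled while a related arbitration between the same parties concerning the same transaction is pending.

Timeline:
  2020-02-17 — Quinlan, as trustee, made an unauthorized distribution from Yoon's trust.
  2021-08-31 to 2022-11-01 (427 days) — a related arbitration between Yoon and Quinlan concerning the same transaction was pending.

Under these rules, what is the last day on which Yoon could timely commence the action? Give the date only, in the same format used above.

The limitation period began to run on 2020-02-17.
54 months from 2020-02-17 is 2024-08-17.
The period was tolled for 427 days by the pending related arbitration (2021-08-31 to 2022-11-01), pushing the deadline to 2025-10-18.

2025-10-18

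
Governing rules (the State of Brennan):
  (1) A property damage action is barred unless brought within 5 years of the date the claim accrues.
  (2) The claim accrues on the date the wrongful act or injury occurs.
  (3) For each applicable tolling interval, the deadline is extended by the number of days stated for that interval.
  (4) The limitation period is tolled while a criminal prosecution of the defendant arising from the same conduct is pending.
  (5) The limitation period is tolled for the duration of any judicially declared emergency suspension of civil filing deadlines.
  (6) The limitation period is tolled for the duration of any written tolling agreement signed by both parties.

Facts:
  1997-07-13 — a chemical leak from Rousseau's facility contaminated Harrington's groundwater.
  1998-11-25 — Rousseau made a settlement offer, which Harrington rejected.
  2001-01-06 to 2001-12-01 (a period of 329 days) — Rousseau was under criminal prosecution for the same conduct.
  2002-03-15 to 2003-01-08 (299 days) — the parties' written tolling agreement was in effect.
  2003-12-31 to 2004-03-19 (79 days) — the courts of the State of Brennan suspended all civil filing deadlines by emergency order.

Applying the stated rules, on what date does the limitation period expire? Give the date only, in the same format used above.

2004-06-19

The claim accrued on 1997-07-13, the date of the act.
The untolled deadline — 5 years after 1997-07-13 — is 2002-07-13.
The period was tolled for 329 days by the pending criminal prosecution (2001-01-06 to 2001-12-01), pushing the deadline to 2003-06-07.
The written tolling agreement from 2002-03-15 to 2003-01-08 tolled the period for 299 days, extending the deadline to 2004-04-01.
Because the emergency suspension of filing deadlines ran from 2003-12-31 to 2004-03-19, the deadline is extended by 79 days to 2004-06-19.
Nothing else in the chronology tolls or restarts the period.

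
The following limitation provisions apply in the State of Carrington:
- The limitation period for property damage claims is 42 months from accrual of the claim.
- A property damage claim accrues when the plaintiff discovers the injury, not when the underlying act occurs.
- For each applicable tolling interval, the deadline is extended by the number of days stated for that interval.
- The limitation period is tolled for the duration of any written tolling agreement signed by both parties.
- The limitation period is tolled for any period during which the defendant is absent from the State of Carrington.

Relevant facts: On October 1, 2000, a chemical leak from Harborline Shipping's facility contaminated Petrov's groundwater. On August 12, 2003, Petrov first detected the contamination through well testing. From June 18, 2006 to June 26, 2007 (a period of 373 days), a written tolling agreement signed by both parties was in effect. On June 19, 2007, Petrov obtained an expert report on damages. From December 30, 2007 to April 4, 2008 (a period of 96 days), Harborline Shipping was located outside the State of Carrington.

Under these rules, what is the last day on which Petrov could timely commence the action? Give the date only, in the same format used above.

May 26, 2008

Accrual is tied to discovery, so the period began on August 12, 2003 rather than on October 1, 2000 when the act occurred.
Adding the 42 months base period to August 12, 2003 gives a deadline of February 12, 2007, before any tolling.
Because the written tolling agreement ran from June 18, 2006 to June 26, 2007, the deadline is extended by 373 days to February 20, 2008.
Because the defendant's absence from the jurisdiction ran from December 30, 2007 to April 4, 2008, the deadline is extended by 96 days to May 26, 2008.
Nothing else in the chronology tolls or restarts the period.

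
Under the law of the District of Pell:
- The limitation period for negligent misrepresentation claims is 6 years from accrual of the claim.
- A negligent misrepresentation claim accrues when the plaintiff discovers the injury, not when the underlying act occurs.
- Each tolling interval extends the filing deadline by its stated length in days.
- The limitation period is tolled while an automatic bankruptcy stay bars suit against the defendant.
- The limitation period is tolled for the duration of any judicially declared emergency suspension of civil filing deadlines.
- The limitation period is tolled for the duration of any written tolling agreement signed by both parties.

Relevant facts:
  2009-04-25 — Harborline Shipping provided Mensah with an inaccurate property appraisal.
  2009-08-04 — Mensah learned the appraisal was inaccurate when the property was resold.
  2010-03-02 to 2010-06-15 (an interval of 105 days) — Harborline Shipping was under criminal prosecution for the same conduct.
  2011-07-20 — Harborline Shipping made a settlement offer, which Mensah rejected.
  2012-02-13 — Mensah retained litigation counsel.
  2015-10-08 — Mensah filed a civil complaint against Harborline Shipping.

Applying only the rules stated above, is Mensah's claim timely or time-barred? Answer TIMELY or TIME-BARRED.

Accrual is tied to discovery, so the period began on 2009-08-04 rather than on 2009-04-25 when the act occurred.
Adding the 6 years base period to 2009-08-04 gives a deadline of 2015-08-04, before any tolling.
Although a criminal prosecution ran from 2010-03-02 to 2010-06-15, the stated rules do not make that a tolling event, so it is disregarded.
The other events in the timeline have no effect on the limitation period under the stated rules.
Mensah filed on 2015-10-08, after the 2015-08-04 deadline, so the action is time-barred.

TIME-BARRED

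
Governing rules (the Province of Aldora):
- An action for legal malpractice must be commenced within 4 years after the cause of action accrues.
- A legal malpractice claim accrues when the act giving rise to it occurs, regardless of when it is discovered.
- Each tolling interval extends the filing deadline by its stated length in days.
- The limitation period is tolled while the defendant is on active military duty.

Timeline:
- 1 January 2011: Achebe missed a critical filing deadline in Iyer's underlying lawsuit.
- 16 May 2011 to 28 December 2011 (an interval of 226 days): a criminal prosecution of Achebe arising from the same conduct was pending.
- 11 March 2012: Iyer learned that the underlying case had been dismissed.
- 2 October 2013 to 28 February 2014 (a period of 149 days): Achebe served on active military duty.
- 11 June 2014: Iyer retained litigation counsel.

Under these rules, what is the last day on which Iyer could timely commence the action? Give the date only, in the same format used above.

Accrual is governed by the date of the act, so the period began to run on 1 January 2011; the later discovery on 11 March 2012 is irrelevant under the stated rule.
Adding the 4 years base period to 1 January 2011 gives a deadline of 1 January 2015, before any tolling.
The period was tolled for 149 days by the defendant's active military service (2 October 2013 to 28 February 2014), pushing the deadline to 30 May 2015.
No stated provision tolls the period for a criminal prosecution, so the interval from 16 May 2011 to 28 December 2011 has no effect on the deadline.
Nothing else in the chronology tolls or restarts the period.

30 May 2015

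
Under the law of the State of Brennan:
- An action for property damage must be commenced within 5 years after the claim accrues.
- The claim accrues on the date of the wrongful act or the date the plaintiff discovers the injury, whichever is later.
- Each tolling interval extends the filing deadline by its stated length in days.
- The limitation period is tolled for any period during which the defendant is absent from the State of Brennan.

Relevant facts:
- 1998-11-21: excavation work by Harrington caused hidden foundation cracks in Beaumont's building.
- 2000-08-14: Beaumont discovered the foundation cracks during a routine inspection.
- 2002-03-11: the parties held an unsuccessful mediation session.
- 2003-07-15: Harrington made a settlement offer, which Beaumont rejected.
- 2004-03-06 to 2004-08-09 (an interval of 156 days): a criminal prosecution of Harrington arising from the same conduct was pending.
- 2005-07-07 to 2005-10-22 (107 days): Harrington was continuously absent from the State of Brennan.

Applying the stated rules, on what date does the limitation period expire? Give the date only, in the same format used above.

Taking the later of the act (1998-11-21) and discovery (2000-08-14), the claim accrued on 2000-08-14.
The untolled deadline — 5 years after 2000-08-14 — is 2005-08-14.
The period was tolled for 107 days by the defendant's absence from the jurisdiction (2005-07-07 to 2005-10-22), pushing the deadline to 2005-11-29.
No stated provision tolls the period for a criminal prosecution, so the interval from 2004-03-06 to 2004-08-09 has no effect on the deadline.
The other events in the timeline have no effect on the limitation period under the stated rules.

2005-11-29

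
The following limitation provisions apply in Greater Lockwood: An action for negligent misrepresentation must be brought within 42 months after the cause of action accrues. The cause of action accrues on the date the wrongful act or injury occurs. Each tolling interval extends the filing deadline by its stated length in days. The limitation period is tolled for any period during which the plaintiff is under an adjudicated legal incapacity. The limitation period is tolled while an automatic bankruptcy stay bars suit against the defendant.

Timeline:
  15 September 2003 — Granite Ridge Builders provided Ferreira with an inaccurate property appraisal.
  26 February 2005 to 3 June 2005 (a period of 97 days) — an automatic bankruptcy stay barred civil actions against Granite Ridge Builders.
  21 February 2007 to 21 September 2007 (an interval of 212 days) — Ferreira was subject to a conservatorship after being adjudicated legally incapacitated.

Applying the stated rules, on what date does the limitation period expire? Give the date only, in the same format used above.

18 January 2008

The claim accrued on 15 September 2003, when the wrongful act occurred.
The untolled deadline — 42 months after 15 September 2003 — is 15 March 2007.
The automatic bankruptcy stay from 26 February 2005 to 3 June 2005 tolled the period for 97 days, extending the deadline to 20 June 2007.
Because the plaintiff's legal incapacity ran from 21 February 2007 to 21 September 2007, the deadline is extended by 212 days to 18 January 2008.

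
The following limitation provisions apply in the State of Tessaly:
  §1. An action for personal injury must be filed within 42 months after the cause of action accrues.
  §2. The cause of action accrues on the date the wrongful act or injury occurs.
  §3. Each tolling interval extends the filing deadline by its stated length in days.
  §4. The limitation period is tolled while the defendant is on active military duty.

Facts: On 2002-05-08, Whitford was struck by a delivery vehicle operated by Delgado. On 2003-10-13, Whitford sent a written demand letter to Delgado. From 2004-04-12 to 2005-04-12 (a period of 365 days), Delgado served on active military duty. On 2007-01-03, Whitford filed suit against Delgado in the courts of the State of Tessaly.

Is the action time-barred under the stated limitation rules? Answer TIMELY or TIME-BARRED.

The cause of action accrued on 2002-05-08, the date of the act.
The untolled deadline — 42 months after 2002-05-08 — is 2005-11-08.
Because the defendant's active military service ran from 2004-04-12 to 2005-04-12, the deadline is extended by 365 days to 2006-11-08.
Nothing else in the chronology tolls or restarts the period.
The 2007-01-03 filing falls after the 2006-11-08 deadline; the claim is time-barred.

TIME-BARRED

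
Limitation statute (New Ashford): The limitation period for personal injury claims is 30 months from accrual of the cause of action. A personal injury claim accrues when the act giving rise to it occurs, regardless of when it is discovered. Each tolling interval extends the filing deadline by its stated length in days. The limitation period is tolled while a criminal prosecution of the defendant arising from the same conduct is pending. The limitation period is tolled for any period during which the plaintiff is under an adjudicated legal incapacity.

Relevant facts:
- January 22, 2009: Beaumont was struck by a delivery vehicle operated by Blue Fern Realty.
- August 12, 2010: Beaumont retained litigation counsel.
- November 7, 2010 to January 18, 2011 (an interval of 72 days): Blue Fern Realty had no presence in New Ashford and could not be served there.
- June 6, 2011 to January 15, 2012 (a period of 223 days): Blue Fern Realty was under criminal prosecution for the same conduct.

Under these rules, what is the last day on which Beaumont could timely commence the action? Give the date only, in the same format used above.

The cause of action accrued on January 22, 2009, the date of the act.
The untolled deadline — 30 months after January 22, 2009 — is July 22, 2011.
The pending criminal prosecution from June 6, 2011 to January 15, 2012 tolled the period for 223 days, extending the deadline to March 1, 2012.
The defendant's absence from the jurisdiction from November 7, 2010 to January 18, 2011 does not toll the period, because no stated rule makes the defendant's absence a tolling event.
None of the other events listed affects the running of the period under the stated rules.

March 1, 2012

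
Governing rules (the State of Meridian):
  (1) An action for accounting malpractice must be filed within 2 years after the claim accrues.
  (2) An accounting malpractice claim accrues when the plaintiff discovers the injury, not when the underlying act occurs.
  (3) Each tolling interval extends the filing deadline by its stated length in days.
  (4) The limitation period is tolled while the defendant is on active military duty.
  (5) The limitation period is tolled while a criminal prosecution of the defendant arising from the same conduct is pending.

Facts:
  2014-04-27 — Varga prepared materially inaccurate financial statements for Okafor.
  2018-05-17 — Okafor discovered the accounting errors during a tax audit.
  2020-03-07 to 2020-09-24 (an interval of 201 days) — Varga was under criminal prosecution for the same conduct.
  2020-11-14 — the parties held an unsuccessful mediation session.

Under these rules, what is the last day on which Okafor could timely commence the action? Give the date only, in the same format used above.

2020-12-04

The claim did not accrue until Okafor discovered the injury on 2018-05-17; the 2014-04-27 act date does not start the clock under the stated rule.
The untolled deadline — 2 years after 2018-05-17 — is 2020-05-17.
Because the pending criminal prosecution ran from 2020-03-07 to 2020-09-24, the deadline is extended by 201 days to 2020-12-04.
The other events in the timeline have no effect on the limitation period under the stated rules.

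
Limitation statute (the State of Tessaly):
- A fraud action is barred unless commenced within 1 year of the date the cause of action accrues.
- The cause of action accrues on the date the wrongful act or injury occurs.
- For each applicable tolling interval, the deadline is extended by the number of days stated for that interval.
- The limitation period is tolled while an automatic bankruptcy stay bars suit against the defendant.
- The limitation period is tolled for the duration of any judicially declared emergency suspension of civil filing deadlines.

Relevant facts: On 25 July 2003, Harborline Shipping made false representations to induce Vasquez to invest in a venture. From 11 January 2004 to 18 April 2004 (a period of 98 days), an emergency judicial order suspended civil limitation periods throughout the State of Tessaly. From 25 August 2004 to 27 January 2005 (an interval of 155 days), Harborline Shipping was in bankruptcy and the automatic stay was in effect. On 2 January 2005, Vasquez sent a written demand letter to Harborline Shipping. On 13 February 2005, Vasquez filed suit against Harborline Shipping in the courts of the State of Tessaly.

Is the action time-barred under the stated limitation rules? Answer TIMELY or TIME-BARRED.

TIMELY

The cause of action accrued on 25 July 2003, the date of the act.
Adding the 1 year base period to 25 July 2003 gives a deadline of 25 July 2004, before any tolling.
The period was tolled for 98 days by the emergency suspension of filing deadlines (11 January 2004 to 18 April 2004), pushing the deadline to 31 October 2004.
Because the automatic bankruptcy stay ran from 25 August 2004 to 27 January 2005, the deadline is extended by 155 days to 4 April 2005.
None of the other events listed affects the running of the period under the stated rules.
Filing on 13 February 2005 beat the 4 April 2005 deadline — the action is timely.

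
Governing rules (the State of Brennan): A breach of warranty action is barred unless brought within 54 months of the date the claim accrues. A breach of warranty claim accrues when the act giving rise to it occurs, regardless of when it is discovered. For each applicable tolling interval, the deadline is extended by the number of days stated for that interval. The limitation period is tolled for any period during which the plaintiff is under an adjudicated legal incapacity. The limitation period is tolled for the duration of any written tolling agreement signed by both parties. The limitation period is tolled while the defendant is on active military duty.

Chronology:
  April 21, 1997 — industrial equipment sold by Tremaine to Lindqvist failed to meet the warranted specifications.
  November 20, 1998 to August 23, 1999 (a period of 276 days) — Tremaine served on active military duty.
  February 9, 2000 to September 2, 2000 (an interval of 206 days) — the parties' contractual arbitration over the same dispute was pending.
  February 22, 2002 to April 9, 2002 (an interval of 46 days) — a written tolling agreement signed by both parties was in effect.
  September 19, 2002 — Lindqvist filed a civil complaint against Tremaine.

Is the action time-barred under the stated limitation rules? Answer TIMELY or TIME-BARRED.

TIME-BARRED

The claim accrued on April 21, 1997, the date of the act.
54 months from April 21, 1997 is October 21, 2001.
Because the defendant's active military service ran from November 20, 1998 to August 23, 1999, the deadline is extended by 276 days to July 24, 2002.
The period was tolled for 46 days by the written tolling agreement (February 22, 2002 to April 9, 2002), pushing the deadline to September 8, 2002.
No stated provision tolls the period for a pending arbitration, so the interval from February 9, 2000 to September 2, 2000 has no effect on the deadline.
The September 19, 2002 filing falls after the September 8, 2002 deadline; the claim is time-barred.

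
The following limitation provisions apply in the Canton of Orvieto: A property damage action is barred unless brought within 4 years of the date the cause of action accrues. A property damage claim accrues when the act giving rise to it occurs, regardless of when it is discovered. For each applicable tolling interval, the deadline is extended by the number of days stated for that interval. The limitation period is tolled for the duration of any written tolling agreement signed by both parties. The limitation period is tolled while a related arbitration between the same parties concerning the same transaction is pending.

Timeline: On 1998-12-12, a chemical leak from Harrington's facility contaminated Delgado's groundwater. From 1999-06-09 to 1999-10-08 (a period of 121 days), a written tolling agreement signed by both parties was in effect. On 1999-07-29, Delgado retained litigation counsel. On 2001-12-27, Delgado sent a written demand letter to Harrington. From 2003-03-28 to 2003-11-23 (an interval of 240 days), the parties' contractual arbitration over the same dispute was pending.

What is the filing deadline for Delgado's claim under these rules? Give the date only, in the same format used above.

2003-12-08

The limitation period began to run on 1998-12-12.
4 years from 1998-12-12 is 2002-12-12.
The period was tolled for 121 days by the written tolling agreement (1999-06-09 to 1999-10-08), pushing the deadline to 2003-04-12.
The pending related arbitration from 2003-03-28 to 2003-11-23 tolled the period for 240 days, extending the deadline to 2003-12-08.
Nothing else in the chronology tolls or restarts the period.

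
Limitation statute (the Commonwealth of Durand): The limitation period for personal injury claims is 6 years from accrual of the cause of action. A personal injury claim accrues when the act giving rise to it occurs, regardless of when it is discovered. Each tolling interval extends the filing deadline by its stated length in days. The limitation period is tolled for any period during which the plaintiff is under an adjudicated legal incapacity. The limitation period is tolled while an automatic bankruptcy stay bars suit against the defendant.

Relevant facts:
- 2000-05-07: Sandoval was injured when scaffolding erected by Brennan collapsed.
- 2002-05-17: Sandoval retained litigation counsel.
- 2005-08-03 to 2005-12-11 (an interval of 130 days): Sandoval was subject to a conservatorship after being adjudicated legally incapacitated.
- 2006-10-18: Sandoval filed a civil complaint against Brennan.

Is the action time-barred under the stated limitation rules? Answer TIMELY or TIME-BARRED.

The cause of action accrued on 2000-05-07, the date of the act.
The untolled deadline — 6 years after 2000-05-07 — is 2006-05-07.
The period was tolled for 130 days by the plaintiff's legal incapacity (2005-08-03 to 2005-12-11), pushing the deadline to 2006-09-14.
The other events in the timeline have no effect on the limitation period under the stated rules.
Filing on 2006-10-18 missed the 2006-09-14 deadline — the action is time-barred.

TIME-BARRED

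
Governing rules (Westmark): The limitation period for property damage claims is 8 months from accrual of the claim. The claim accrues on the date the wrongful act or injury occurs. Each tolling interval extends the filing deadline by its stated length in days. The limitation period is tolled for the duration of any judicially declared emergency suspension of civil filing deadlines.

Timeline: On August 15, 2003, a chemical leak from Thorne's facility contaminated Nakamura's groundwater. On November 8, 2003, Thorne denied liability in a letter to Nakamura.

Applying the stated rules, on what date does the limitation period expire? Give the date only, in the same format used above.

The limitation period began to run on August 15, 2003.
The untolled deadline — 8 months after August 15, 2003 — is April 15, 2004.
Nothing else in the chronology tolls or restarts the period.

April 15, 2004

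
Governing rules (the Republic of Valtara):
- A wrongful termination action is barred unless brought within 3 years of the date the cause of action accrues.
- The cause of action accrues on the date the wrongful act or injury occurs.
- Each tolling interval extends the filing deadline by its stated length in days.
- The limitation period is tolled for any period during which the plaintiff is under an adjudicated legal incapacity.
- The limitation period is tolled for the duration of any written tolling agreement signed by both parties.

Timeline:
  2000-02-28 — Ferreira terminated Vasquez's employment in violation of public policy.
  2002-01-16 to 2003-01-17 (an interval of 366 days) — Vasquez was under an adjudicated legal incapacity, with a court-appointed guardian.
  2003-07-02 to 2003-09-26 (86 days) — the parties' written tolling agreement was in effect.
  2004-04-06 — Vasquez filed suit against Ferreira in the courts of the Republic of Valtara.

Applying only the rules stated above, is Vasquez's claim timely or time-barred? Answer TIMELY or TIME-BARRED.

The cause of action accrued on 2000-02-28, the date of the act.
3 years from 2000-02-28 is 2003-02-28.
Because the plaintiff's legal incapacity ran from 2002-01-16 to 2003-01-17, the deadline is extended by 366 days to 2004-02-29.
The written tolling agreement from 2003-07-02 to 2003-09-26 tolled the period for 86 days, extending the deadline to 2004-05-25.
Vasquez filed on 2004-04-06, before the 2004-05-25 deadline, so the action is timely.

TIMELY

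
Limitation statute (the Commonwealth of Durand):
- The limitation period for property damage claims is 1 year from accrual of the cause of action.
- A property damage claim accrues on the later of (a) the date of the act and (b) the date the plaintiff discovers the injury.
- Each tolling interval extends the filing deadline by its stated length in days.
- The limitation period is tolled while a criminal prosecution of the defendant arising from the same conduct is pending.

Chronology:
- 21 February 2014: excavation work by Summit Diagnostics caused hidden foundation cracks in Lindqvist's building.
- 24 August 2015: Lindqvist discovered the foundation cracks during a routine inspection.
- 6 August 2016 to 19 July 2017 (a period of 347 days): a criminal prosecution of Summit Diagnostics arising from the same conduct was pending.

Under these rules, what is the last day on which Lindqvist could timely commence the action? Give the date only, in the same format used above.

The claim accrued on 24 August 2015 — the later of the 21 February 2014 act and the 24 August 2015 discovery.
1 year from 24 August 2015 is 24 August 2016.
The pending criminal prosecution from 6 August 2016 to 19 July 2017 tolled the period for 347 days, extending the deadline to 6 August 2017.

6 August 2017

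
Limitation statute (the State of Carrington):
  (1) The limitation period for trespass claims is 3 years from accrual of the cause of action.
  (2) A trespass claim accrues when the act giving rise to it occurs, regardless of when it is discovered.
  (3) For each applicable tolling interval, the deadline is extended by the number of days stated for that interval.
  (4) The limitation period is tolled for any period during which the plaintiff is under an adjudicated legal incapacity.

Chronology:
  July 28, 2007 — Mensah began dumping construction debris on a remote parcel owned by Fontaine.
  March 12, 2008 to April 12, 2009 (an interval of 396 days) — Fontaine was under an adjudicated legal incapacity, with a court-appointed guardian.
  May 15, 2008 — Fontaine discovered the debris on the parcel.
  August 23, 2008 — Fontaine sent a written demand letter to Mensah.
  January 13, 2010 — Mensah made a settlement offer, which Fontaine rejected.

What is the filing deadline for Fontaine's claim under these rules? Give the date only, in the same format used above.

August 28, 2011

The claim accrued on July 28, 2007, when the wrongful act occurred; under the stated occurrence rule the May 15, 2008 discovery does not delay accrual.
The untolled deadline — 3 years after July 28, 2007 — is July 28, 2010.
The period was tolled for 396 days by the plaintiff's legal incapacity (March 12, 2008 to April 12, 2009), pushing the deadline to August 28, 2011.
The other events in the timeline have no effect on the limitation period under the stated rules.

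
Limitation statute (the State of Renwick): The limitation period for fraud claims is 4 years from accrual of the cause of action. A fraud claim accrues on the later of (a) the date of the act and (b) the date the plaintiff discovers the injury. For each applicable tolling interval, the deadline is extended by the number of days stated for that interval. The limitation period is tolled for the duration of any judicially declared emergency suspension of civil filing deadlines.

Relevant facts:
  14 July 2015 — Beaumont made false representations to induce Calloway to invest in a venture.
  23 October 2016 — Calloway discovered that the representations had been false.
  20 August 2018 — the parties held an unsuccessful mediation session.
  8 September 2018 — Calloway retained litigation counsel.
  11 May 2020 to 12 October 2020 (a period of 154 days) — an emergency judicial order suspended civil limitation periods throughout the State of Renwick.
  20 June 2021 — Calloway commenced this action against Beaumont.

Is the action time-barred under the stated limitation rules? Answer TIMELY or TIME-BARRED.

The claim accrued on 23 October 2016 — the later of the 14 July 2015 act and the 23 October 2016 discovery.
The untolled deadline — 4 years after 23 October 2016 — is 23 October 2020.
Because the emergency suspension of filing deadlines ran from 11 May 2020 to 12 October 2020, the deadline is extended by 154 days to 26 March 2021.
Nothing else in the chronology tolls or restarts the period.
Calloway filed on 20 June 2021, after the 26 March 2021 deadline, so the action is time-barred.

TIME-BARRED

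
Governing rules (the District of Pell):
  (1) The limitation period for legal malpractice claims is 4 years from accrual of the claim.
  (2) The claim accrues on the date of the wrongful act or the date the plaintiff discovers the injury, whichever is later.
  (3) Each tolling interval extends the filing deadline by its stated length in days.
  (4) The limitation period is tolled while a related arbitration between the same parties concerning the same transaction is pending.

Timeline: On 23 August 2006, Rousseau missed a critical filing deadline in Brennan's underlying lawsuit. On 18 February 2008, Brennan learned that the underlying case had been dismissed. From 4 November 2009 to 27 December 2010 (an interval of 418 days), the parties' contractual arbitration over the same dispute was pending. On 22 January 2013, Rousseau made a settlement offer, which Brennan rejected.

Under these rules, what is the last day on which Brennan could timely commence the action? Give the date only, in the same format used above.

Because discovery on 18 February 2008 post-dates the 23 August 2006 act, accrual under the later-of rule falls on 18 February 2008.
4 years from 18 February 2008 is 18 February 2012.
The pending related arbitration from 4 November 2009 to 27 December 2010 tolled the period for 418 days, extending the deadline to 11 April 2013.
The other events in the timeline have no effect on the limitation period under the stated rules.

11 April 2013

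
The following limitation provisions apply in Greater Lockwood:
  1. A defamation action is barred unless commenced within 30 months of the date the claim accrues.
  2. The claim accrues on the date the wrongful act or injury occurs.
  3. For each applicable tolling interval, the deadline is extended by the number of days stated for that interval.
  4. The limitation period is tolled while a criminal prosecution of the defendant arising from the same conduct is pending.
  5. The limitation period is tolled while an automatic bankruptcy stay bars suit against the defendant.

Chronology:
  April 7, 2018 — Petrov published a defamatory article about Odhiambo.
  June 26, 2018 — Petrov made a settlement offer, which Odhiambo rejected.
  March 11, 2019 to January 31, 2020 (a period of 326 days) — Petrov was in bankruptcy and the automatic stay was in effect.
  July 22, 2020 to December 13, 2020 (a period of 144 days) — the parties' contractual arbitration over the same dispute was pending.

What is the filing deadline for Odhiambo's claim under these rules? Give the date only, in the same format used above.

The claim accrued on April 7, 2018, the date of the act.
Adding the 30 months base period to April 7, 2018 gives a deadline of October 7, 2020, before any tolling.
The period was tolled for 326 days by the automatic bankruptcy stay (March 11, 2019 to January 31, 2020), pushing the deadline to August 29, 2021.
No stated provision tolls the period for a pending arbitration, so the interval from July 22, 2020 to December 13, 2020 has no effect on the deadline.
None of the other events listed affects the running of the period under the stated rules.

August 29, 2021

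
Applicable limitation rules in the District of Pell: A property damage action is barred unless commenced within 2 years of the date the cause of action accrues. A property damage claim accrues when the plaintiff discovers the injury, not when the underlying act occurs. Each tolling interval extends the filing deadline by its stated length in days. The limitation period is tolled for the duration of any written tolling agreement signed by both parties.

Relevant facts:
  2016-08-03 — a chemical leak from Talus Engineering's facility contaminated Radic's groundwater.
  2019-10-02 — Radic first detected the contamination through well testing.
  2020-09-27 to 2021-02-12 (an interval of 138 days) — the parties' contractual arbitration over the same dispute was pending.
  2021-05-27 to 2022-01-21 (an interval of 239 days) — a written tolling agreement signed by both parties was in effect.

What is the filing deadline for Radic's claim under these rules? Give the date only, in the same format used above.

The claim did not accrue until Radic discovered the injury on 2019-10-02; the 2016-08-03 act date does not start the clock under the stated rule.
The untolled deadline — 2 years after 2019-10-02 — is 2021-10-02.
The period was tolled for 239 days by the written tolling agreement (2021-05-27 to 2022-01-21), pushing the deadline to 2022-05-29.
The pending related arbitration from 2020-09-27 to 2021-02-12 does not toll the period, because no stated rule makes a pending arbitration a tolling event.

2022-05-29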